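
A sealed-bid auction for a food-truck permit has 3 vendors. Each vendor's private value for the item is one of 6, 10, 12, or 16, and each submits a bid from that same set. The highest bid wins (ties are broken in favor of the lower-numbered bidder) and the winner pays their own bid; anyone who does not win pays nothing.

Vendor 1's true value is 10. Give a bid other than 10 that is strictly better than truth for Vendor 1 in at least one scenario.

6

Suppose Vendor 2 bids 6 and Vendor 3 bids 6.
Bid 10: wins, pays 10, utility 10 - 10 = 0.
Bid 6: wins, pays 6, utility 10 - 6 = 4.
So bidding 6 beats truth here (4 > 0).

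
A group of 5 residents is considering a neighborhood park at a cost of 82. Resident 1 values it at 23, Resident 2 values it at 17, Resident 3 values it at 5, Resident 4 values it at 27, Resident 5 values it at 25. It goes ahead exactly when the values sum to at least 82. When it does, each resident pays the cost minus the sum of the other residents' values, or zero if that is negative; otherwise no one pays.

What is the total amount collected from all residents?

32

Total value 97 ≥ cost 82, so it is built.
Resident 1: others sum to 74; max(0, 82 - 74) = 8.
Resident 2: others sum to 80; max(0, 82 - 80) = 2.
Resident 3: others sum to 92; max(0, 82 - 92) = 0.
Resident 4: others sum to 70; max(0, 82 - 70) = 12.
Resident 5: others sum to 72; max(0, 82 - 72) = 10.
Total collected = 8 + 2 + 0 + 12 + 10 = 32.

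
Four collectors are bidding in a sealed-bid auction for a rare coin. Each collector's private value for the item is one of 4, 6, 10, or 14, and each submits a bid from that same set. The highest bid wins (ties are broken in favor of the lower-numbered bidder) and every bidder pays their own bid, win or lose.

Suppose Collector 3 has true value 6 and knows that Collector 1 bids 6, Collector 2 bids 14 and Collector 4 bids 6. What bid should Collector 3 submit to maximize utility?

4

Bid 4: loses but pays 4, utility -4.
Bid 6: loses but pays 6, utility -6.
Bid 10: loses but pays 10, utility -10.
Bid 14: loses but pays 14, utility -14.
The best choice is 4 with utility -4.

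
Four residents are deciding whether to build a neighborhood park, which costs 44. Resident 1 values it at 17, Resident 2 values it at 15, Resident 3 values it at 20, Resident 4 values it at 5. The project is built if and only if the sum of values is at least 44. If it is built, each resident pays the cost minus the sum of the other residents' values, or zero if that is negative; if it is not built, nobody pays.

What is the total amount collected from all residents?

Total value 57 ≥ cost 44, so it is built.
Resident 1: others sum to 40; max(0, 44 - 40) = 4.
Resident 2: others sum to 42; max(0, 44 - 42) = 2.
Resident 3: others sum to 37; max(0, 44 - 37) = 7.
Resident 4: others sum to 52; max(0, 44 - 52) = 0.
Total collected = 4 + 2 + 7 + 0 = 13.

13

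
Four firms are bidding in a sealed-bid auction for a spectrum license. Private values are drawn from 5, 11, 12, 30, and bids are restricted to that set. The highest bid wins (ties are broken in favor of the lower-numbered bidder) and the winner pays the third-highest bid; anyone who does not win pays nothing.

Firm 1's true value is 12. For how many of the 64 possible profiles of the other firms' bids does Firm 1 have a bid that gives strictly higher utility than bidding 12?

Others bid (5, 5, 30): truth gives 0; bid 30 gives 7 > 0. Violating.
Others bid (5, 11, 30): truth gives 0; bid 30 gives 1 > 0. Violating.
Others bid (5, 30, 5): truth gives 0; bid 30 gives 7 > 0. Violating.
Others bid (5, 30, 11): truth gives 0; bid 30 gives 1 > 0. Violating.
Others bid (5, 5, 5): truth gives 7; no alternative beats it.
Others bid (5, 5, 11): truth gives 7; no alternative beats it.
(Checking all 64 profiles: 12 have a profitable deviation, 52 do not.)

12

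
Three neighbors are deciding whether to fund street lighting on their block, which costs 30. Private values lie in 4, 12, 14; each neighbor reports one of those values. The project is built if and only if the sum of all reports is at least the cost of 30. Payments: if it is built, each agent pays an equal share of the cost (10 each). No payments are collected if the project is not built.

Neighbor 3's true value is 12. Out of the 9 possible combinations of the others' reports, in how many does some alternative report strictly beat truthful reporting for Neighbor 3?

Others report (4, 12): truth gives 0; report 14 gives 2 > 0. Violating.
Others report (12, 4): truth gives 0; report 14 gives 2 > 0. Violating.
Others report (4, 4): truth gives 0; no alternative beats it.
Others report (4, 14): truth gives 2; no alternative beats it.
(Checking all 9 profiles: 2 have a profitable deviation, 7 do not.)

2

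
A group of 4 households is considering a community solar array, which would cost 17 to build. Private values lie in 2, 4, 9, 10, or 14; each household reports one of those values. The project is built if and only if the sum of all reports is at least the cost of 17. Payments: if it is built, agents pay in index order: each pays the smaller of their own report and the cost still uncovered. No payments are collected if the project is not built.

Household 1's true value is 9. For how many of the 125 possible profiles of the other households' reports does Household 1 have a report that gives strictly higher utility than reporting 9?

117

Others report (2, 2, 9): truth gives 0; report 4 gives 5 > 0. Violating.
Others report (2, 2, 10): truth gives 0; report 4 gives 5 > 0. Violating.
Others report (2, 2, 14): truth gives 0; report 2 gives 7 > 0. Violating.
Others report (2, 4, 9): truth gives 0; report 2 gives 7 > 0. Violating.
Others report (2, 2, 2): truth gives 0; no alternative beats it.
Others report (2, 2, 4): truth gives 0; no alternative beats it.
(Checking all 125 profiles: 117 have a profitable deviation, 8 do not.)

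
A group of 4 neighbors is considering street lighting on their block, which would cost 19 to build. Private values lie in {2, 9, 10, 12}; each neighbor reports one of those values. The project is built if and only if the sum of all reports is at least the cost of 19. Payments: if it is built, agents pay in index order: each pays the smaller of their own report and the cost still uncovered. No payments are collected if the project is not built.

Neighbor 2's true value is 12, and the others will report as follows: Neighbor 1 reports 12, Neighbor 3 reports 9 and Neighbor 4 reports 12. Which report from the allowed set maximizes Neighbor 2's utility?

2

Report 2: project built, pays 2, utility 12 - 2 = 10.
Report 9: project built, pays 7, utility 12 - 7 = 5.
Report 10: project built, pays 7, utility 12 - 7 = 5.
Report 12: project built, pays 7, utility 12 - 7 = 5.
The best choice is 2 with utility 10.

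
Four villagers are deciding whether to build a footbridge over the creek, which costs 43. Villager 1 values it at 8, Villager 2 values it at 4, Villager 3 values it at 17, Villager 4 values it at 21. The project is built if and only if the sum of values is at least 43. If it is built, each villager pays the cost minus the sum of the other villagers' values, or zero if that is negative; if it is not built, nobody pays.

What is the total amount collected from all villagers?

Total value 50 ≥ cost 43, so it is built.
Villager 1: others sum to 42; max(0, 43 - 42) = 1.
Villager 2: others sum to 46; max(0, 43 - 46) = 0.
Villager 3: others sum to 33; max(0, 43 - 33) = 10.
Villager 4: others sum to 29; max(0, 43 - 29) = 14.
Total collected = 1 + 0 + 10 + 14 = 25.

25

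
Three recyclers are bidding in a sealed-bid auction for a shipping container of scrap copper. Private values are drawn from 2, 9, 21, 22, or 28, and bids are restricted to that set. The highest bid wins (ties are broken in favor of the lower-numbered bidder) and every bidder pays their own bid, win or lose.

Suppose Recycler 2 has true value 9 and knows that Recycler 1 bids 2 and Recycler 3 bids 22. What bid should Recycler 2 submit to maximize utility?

Bid 2: loses but pays 2, utility -2.
Bid 9: loses but pays 9, utility -9.
Bid 21: loses but pays 21, utility -21.
Bid 22: wins, pays 22, utility 9 - 22 = -13.
Bid 28: wins, pays 28, utility 9 - 28 = -19.
The best choice is 2 with utility -2.

2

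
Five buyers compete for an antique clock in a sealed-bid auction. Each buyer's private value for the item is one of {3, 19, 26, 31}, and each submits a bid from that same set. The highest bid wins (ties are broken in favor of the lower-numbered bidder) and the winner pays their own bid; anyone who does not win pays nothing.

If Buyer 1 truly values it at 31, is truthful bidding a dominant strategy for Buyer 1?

Consider the case where Buyer 2 bids 3, Buyer 3 bids 3, Buyer 4 bids 3 and Buyer 5 bids 3.
Truthful bid 31: wins, pays 31, utility 31 - 31 = 0.
Bid 3 instead: wins, pays 3, utility 31 - 3 = 28.
Since 28 > 0, bidding 3 is strictly better here, so truthful bidding is not dominant.

No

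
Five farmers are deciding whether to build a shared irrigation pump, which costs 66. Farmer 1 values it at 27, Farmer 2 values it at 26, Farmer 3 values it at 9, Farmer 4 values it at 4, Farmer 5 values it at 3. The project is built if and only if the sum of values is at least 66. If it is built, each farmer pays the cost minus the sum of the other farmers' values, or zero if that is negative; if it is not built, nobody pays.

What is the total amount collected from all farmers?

54

Total value 69 ≥ cost 66, so it is built.
Farmer 1: others sum to 42; max(0, 66 - 42) = 24.
Farmer 2: others sum to 43; max(0, 66 - 43) = 23.
Farmer 3: others sum to 60; max(0, 66 - 60) = 6.
Farmer 4: others sum to 65; max(0, 66 - 65) = 1.
Farmer 5: others sum to 66; max(0, 66 - 66) = 0.
Total collected = 24 + 23 + 6 + 1 + 0 = 54.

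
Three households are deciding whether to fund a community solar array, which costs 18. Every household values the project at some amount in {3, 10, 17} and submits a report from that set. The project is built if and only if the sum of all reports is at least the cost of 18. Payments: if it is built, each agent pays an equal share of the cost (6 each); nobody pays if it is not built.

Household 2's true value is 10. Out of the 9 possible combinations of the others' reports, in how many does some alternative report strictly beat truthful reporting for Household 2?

Others report (3, 3): truth gives 0; report 17 gives 4 > 0. Violating.
Others report (3, 10): truth gives 4; no alternative beats it.
Others report (3, 17): truth gives 4; no alternative beats it.
(Checking all 9 profiles: 1 has a profitable deviation, 8 do not.)

1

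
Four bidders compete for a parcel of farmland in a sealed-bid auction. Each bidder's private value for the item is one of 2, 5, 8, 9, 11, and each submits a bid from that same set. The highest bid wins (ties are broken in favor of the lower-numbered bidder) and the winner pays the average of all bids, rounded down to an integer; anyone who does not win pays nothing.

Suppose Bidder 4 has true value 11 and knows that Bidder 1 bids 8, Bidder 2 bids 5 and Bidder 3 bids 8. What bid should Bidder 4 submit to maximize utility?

Bid 2: loses, pays 0, utility 0.
Bid 5: loses, pays 0, utility 0.
Bid 8: loses, pays 0, utility 0.
Bid 9: wins, pays 7, utility 11 - 7 = 4.
Bid 11: wins, pays 8, utility 11 - 8 = 3.
The best choice is 9 with utility 4.

9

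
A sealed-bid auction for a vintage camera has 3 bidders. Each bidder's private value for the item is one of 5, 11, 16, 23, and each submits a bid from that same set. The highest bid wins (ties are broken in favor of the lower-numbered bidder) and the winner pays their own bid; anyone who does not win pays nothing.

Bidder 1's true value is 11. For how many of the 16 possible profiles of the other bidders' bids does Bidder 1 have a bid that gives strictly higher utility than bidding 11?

1

Others bid (5, 5): truth gives 0; bid 5 gives 6 > 0. Violating.
Others bid (5, 11): truth gives 0; no alternative beats it.
Others bid (5, 16): truth gives 0; no alternative beats it.
(Checking all 16 profiles: 1 has a profitable deviation, 15 do not.)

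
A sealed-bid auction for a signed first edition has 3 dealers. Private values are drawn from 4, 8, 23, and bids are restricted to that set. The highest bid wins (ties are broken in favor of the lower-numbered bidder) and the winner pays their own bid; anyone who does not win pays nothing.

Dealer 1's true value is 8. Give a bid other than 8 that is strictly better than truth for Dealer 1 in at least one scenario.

4

Suppose Dealer 2 bids 4 and Dealer 3 bids 4.
Bid 8: wins, pays 8, utility 8 - 8 = 0.
Bid 4: wins, pays 4, utility 8 - 4 = 4.
So bidding 4 beats truth here (4 > 0).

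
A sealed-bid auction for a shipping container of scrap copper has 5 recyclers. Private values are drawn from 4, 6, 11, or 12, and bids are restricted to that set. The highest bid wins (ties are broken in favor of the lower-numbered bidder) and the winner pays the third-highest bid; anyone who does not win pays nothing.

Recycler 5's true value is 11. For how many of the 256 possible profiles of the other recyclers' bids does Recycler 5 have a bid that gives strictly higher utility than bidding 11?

32

Others bid (4, 4, 4, 11): truth gives 0; bid 12 gives 7 > 0. Violating.
Others bid (4, 4, 6, 11): truth gives 0; bid 12 gives 5 > 0. Violating.
Others bid (4, 4, 11, 4): truth gives 0; bid 12 gives 7 > 0. Violating.
Others bid (4, 4, 11, 6): truth gives 0; bid 12 gives 5 > 0. Violating.
Others bid (4, 4, 4, 4): truth gives 7; no alternative beats it.
Others bid (4, 4, 4, 6): truth gives 7; no alternative beats it.
(Checking all 256 profiles: 32 have a profitable deviation, 224 do not.)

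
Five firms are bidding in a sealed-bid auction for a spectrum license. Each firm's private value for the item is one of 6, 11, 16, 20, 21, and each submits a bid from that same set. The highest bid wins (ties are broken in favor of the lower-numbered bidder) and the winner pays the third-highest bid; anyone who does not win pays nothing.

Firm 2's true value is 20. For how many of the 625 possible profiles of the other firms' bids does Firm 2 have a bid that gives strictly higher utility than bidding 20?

Others bid (6, 6, 6, 21): truth gives 0; bid 21 gives 14 > 0. Violating.
Others bid (6, 6, 11, 21): truth gives 0; bid 21 gives 9 > 0. Violating.
Others bid (6, 6, 16, 21): truth gives 0; bid 21 gives 4 > 0. Violating.
Others bid (6, 6, 21, 6): truth gives 0; bid 21 gives 14 > 0. Violating.
Others bid (6, 6, 6, 6): truth gives 14; no alternative beats it.
Others bid (6, 6, 6, 11): truth gives 14; no alternative beats it.
(Checking all 625 profiles: 108 have a profitable deviation, 517 do not.)

108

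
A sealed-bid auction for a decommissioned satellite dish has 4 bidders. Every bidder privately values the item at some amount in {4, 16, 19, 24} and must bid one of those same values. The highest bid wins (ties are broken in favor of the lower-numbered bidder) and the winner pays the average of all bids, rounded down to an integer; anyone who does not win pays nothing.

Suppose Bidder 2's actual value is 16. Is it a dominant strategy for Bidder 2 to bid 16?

Consider the case where Bidder 1 bids 4, Bidder 3 bids 4 and Bidder 4 bids 19.
Truthful bid 16: loses, pays 0, utility 0.
Bid 19 instead: wins, pays 11, utility 16 - 11 = 5.
Since 5 > 0, bidding 19 is strictly better here, so truthful bidding is not dominant.

No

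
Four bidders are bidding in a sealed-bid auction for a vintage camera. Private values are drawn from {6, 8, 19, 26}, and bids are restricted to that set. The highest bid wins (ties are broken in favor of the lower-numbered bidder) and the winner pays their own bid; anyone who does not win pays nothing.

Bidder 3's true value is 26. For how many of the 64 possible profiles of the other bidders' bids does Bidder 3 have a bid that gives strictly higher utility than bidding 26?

Others bid (6, 6, 6): truth gives 0; bid 8 gives 18 > 0. Violating.
Others bid (6, 6, 8): truth gives 0; bid 8 gives 18 > 0. Violating.
Others bid (6, 6, 19): truth gives 0; bid 19 gives 7 > 0. Violating.
Others bid (6, 8, 6): truth gives 0; bid 19 gives 7 > 0. Violating.
Others bid (6, 6, 26): truth gives 0; no alternative beats it.
Others bid (6, 8, 26): truth gives 0; no alternative beats it.
(Checking all 64 profiles: 12 have a profitable deviation, 52 do not.)

12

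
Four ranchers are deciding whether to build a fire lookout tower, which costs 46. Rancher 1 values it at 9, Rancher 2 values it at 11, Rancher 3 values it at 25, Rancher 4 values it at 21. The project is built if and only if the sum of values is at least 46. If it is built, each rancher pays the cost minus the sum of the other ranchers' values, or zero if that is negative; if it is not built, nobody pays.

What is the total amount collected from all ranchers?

6

Total value 66 ≥ cost 46, so it is built.
Rancher 1: others sum to 57; max(0, 46 - 57) = 0.
Rancher 2: others sum to 55; max(0, 46 - 55) = 0.
Rancher 3: others sum to 41; max(0, 46 - 41) = 5.
Rancher 4: others sum to 45; max(0, 46 - 45) = 1.
Total collected = 0 + 0 + 5 + 1 = 6.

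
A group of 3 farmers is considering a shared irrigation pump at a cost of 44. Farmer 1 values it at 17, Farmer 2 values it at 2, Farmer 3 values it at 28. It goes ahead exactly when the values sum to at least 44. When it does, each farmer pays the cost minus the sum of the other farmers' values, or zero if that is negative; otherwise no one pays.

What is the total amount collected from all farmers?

39

Total value 47 ≥ cost 44, so it is built.
Farmer 1: others sum to 30; max(0, 44 - 30) = 14.
Farmer 2: others sum to 45; max(0, 44 - 45) = 0.
Farmer 3: others sum to 19; max(0, 44 - 19) = 25.
Total collected = 14 + 0 + 25 = 39.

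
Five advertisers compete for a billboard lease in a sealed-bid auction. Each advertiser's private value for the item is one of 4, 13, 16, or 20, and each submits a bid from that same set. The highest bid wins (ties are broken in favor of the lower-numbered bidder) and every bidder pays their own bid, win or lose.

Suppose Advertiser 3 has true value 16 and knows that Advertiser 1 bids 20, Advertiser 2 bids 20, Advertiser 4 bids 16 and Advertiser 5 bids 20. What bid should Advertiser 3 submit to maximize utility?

4

Bid 4: loses but pays 4, utility -4.
Bid 13: loses but pays 13, utility -13.
Bid 16: loses but pays 16, utility -16.
Bid 20: loses but pays 20, utility -20.
The best choice is 4 with utility -4.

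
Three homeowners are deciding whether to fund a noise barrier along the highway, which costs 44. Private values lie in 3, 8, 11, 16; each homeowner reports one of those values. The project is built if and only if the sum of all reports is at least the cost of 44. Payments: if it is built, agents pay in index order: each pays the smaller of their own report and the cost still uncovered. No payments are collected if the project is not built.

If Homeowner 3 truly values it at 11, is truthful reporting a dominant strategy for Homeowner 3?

Yes

Check each profile of the others' reports and compare truth against every alternative report.
Others report (3, 3): truth gives 0, best alternative gives 0.
Others report (3, 8): truth gives 0, best alternative gives 0.
Others report (3, 11): truth gives 0, best alternative gives 0.
Others report (3, 16): truth gives 0, best alternative gives 0.
Others report (8, 3): truth gives 0, best alternative gives 0.
Others report (8, 8): truth gives 0, best alternative gives 0.
(Remaining 10 profiles checked similarly; truth is weakly best in each.)
In every case the truthful report is at least as good as any alternative, so it is a dominant strategy.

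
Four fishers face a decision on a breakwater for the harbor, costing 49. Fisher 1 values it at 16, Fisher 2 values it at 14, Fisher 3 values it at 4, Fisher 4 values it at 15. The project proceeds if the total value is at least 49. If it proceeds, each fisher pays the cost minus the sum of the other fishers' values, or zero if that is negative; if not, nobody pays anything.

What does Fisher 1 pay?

Total value 49 ≥ cost 49, so the project is built.
The other fishers' values sum to 33.
Cost minus that sum is 49 - 33 = 16.

16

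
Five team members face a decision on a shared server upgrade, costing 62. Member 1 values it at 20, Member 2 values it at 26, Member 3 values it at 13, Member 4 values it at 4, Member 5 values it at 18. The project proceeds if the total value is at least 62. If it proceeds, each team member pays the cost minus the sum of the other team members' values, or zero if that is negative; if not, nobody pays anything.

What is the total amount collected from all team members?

8

Total value 81 ≥ cost 62, so it is built.
Member 1: others sum to 61; max(0, 62 - 61) = 1.
Member 2: others sum to 55; max(0, 62 - 55) = 7.
Member 3: others sum to 68; max(0, 62 - 68) = 0.
Member 4: others sum to 77; max(0, 62 - 77) = 0.
Member 5: others sum to 63; max(0, 62 - 63) = 0.
Total collected = 1 + 7 + 0 + 0 + 0 = 8.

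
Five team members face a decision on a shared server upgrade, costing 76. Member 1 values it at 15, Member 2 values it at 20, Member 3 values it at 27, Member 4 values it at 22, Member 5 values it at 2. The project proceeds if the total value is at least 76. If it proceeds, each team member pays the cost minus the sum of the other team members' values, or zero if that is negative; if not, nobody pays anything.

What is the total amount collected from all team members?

Total value 86 ≥ cost 76, so it is built.
Member 1: others sum to 71; max(0, 76 - 71) = 5.
Member 2: others sum to 66; max(0, 76 - 66) = 10.
Member 3: others sum to 59; max(0, 76 - 59) = 17.
Member 4: others sum to 64; max(0, 76 - 64) = 12.
Member 5: others sum to 84; max(0, 76 - 84) = 0.
Total collected = 5 + 10 + 17 + 12 + 0 = 44.

44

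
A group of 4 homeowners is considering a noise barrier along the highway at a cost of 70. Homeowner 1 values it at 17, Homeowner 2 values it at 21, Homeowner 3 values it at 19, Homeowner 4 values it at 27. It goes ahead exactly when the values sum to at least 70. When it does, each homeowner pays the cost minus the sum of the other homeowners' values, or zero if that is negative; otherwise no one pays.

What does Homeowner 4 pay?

Total value 84 ≥ cost 70, so the project is built.
The other homeowners' values sum to 57.
Cost minus that sum is 70 - 57 = 13.

13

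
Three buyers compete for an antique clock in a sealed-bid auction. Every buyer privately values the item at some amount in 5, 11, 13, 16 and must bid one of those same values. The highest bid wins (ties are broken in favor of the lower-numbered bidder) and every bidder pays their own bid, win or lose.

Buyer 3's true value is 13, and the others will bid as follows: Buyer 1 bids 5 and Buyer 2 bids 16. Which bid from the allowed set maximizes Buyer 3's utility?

Bid 5: loses but pays 5, utility -5.
Bid 11: loses but pays 11, utility -11.
Bid 13: loses but pays 13, utility -13.
Bid 16: loses but pays 16, utility -16.
The best choice is 5 with utility -5.

5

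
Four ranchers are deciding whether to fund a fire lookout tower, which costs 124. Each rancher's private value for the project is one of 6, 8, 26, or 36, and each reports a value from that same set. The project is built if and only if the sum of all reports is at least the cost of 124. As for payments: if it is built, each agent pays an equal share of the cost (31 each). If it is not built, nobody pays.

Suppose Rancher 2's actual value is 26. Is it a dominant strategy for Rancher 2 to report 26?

No

Consider the case where Rancher 1 reports 26, Rancher 3 reports 36 and Rancher 4 reports 36.
Truthful report 26: project built, pays 31, utility 26 - 31 = -5.
Report 6 instead: project not built, utility 0.
Since 0 > -5, reporting 6 is strictly better here, so truthful reporting is not dominant.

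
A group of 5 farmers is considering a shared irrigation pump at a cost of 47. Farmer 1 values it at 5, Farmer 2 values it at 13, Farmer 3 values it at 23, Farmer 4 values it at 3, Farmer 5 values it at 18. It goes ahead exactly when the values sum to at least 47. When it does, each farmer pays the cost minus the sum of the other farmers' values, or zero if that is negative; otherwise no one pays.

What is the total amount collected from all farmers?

Total value 62 ≥ cost 47, so it is built.
Farmer 1: others sum to 57; max(0, 47 - 57) = 0.
Farmer 2: others sum to 49; max(0, 47 - 49) = 0.
Farmer 3: others sum to 39; max(0, 47 - 39) = 8.
Farmer 4: others sum to 59; max(0, 47 - 59) = 0.
Farmer 5: others sum to 44; max(0, 47 - 44) = 3.
Total collected = 0 + 0 + 8 + 0 + 3 = 11.

11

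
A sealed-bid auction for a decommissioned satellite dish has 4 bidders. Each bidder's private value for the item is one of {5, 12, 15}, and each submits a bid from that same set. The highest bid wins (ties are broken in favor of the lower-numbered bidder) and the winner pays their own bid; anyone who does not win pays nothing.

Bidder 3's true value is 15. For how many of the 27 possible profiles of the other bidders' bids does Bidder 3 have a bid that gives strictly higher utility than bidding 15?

Others bid (5, 5, 5): truth gives 0; bid 12 gives 3 > 0. Violating.
Others bid (5, 5, 12): truth gives 0; bid 12 gives 3 > 0. Violating.
Others bid (5, 5, 15): truth gives 0; no alternative beats it.
Others bid (5, 12, 5): truth gives 0; no alternative beats it.
(Checking all 27 profiles: 2 have a profitable deviation, 25 do not.)

2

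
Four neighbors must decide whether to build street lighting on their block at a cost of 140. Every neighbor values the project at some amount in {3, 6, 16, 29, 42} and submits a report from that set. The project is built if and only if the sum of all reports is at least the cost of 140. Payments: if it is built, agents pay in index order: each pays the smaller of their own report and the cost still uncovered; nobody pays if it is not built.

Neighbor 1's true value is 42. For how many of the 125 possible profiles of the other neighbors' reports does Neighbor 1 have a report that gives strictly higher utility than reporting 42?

Others report (29, 42, 42): truth gives 0; report 29 gives 13 > 0. Violating.
Others report (42, 29, 42): truth gives 0; report 29 gives 13 > 0. Violating.
Others report (42, 42, 29): truth gives 0; report 29 gives 13 > 0. Violating.
Others report (42, 42, 42): truth gives 0; report 16 gives 26 > 0. Violating.
Others report (3, 3, 3): truth gives 0; no alternative beats it.
Others report (3, 3, 6): truth gives 0; no alternative beats it.
(Checking all 125 profiles: 4 have a profitable deviation, 121 do not.)

4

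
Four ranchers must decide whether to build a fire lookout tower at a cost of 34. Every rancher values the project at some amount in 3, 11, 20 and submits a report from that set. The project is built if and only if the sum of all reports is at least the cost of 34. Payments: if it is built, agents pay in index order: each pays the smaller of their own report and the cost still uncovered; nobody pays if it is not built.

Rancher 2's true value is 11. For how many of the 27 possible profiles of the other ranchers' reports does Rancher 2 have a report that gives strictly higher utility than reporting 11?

17

Others report (3, 11, 20): truth gives 0; report 3 gives 8 > 0. Violating.
Others report (3, 20, 11): truth gives 0; report 3 gives 8 > 0. Violating.
Others report (3, 20, 20): truth gives 0; report 3 gives 8 > 0. Violating.
Others report (11, 3, 20): truth gives 0; report 3 gives 8 > 0. Violating.
Others report (3, 3, 3): truth gives 0; no alternative beats it.
Others report (3, 3, 11): truth gives 0; no alternative beats it.
(Checking all 27 profiles: 17 have a profitable deviation, 10 do not.)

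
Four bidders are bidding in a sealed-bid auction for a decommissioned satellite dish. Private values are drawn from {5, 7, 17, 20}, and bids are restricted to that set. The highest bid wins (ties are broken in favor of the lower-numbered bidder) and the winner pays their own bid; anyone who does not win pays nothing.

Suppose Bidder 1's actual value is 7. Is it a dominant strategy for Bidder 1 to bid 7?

No

Consider the case where Bidder 2 bids 5, Bidder 3 bids 5 and Bidder 4 bids 5.
Truthful bid 7: wins, pays 7, utility 7 - 7 = 0.
Bid 5 instead: wins, pays 5, utility 7 - 5 = 2.
Since 2 > 0, bidding 5 is strictly better here, so truthful bidding is not dominant.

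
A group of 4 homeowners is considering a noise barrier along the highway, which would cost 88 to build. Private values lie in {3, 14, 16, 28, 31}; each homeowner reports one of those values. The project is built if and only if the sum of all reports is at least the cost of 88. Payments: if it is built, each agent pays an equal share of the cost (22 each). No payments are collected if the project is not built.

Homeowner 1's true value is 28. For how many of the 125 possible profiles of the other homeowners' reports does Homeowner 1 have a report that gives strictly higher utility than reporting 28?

Others report (3, 28, 28): truth gives 0; report 31 gives 6 > 0. Violating.
Others report (14, 14, 31): truth gives 0; report 31 gives 6 > 0. Violating.
Others report (14, 16, 28): truth gives 0; report 31 gives 6 > 0. Violating.
Others report (14, 28, 16): truth gives 0; report 31 gives 6 > 0. Violating.
Others report (3, 3, 3): truth gives 0; no alternative beats it.
Others report (3, 3, 14): truth gives 0; no alternative beats it.
(Checking all 125 profiles: 12 have a profitable deviation, 113 do not.)

12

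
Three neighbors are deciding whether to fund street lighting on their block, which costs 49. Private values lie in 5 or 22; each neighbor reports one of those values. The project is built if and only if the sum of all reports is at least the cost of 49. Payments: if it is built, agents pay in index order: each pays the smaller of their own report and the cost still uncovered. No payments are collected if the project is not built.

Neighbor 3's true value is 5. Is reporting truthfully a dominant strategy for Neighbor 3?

Check each profile of the others' reports and compare truth against every alternative report.
Others report (5, 22): truth gives 0, best alternative gives -17.
Others report (22, 5): truth gives 0, best alternative gives -17.
Others report (5, 5): truth gives 0, best alternative gives 0.
Others report (22, 22): truth gives 0, best alternative gives 0.
In every case the truthful report is at least as good as any alternative, so it is a dominant strategy.

Yes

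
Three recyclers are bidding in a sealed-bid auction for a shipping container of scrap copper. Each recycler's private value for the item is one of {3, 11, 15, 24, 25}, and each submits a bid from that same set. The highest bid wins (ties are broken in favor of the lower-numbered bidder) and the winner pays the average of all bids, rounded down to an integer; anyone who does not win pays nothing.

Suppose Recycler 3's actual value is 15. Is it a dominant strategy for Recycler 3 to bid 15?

No

Consider the case where Recycler 1 bids 3 and Recycler 2 bids 3.
Truthful bid 15: wins, pays 7, utility 15 - 7 = 8.
Bid 11 instead: wins, pays 5, utility 15 - 5 = 10.
Since 10 > 8, bidding 11 is strictly better here, so truthful bidding is not dominant.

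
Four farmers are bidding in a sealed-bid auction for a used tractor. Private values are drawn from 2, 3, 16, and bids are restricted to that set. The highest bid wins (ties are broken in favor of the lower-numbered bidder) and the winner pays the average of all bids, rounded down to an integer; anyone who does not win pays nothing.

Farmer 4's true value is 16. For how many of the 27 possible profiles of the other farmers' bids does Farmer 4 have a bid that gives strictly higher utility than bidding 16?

Others bid (2, 2, 2): truth gives 11; bid 3 gives 14 > 11. Violating.
Others bid (2, 2, 3): truth gives 11; no alternative beats it.
Others bid (2, 2, 16): truth gives 0; no alternative beats it.
(Checking all 27 profiles: 1 has a profitable deviation, 26 do not.)

1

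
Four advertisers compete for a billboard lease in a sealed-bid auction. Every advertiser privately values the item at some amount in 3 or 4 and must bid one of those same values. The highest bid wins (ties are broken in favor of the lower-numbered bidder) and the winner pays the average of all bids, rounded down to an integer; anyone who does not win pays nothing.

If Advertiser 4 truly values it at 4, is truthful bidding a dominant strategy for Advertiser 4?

Check each profile of the others' bids and compare truth against every alternative bid.
Others bid (3, 3, 3): truth gives 1, best alternative gives 0.
Others bid (3, 3, 4): truth gives 0, best alternative gives 0.
Others bid (3, 4, 3): truth gives 0, best alternative gives 0.
Others bid (3, 4, 4): truth gives 0, best alternative gives 0.
Others bid (4, 3, 3): truth gives 0, best alternative gives 0.
Others bid (4, 3, 4): truth gives 0, best alternative gives 0.
(Remaining 2 profiles checked similarly; truth is weakly best in each.)
In every case the truthful bid is at least as good as any alternative, so it is a dominant strategy.

Yes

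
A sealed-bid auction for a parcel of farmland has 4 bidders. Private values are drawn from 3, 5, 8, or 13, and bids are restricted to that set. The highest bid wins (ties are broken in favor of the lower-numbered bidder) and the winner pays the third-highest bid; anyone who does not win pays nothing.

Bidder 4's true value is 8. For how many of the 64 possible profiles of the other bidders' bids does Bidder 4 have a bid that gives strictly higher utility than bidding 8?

Others bid (3, 3, 8): truth gives 0; bid 13 gives 5 > 0. Violating.
Others bid (3, 5, 8): truth gives 0; bid 13 gives 3 > 0. Violating.
Others bid (3, 8, 3): truth gives 0; bid 13 gives 5 > 0. Violating.
Others bid (3, 8, 5): truth gives 0; bid 13 gives 3 > 0. Violating.
Others bid (3, 3, 3): truth gives 5; no alternative beats it.
Others bid (3, 3, 5): truth gives 5; no alternative beats it.
(Checking all 64 profiles: 12 have a profitable deviation, 52 do not.)

12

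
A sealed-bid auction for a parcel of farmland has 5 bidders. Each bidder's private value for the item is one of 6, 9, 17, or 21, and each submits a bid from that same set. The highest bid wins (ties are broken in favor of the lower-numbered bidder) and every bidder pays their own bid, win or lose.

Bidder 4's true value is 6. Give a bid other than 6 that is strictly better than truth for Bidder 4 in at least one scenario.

9

Suppose Bidder 1 bids 6, Bidder 2 bids 6, Bidder 3 bids 6 and Bidder 5 bids 6.
Bid 6: loses but pays 6, utility -6.
Bid 9: wins, pays 9, utility 6 - 9 = -3.
So bidding 9 beats truth here (-3 > -6).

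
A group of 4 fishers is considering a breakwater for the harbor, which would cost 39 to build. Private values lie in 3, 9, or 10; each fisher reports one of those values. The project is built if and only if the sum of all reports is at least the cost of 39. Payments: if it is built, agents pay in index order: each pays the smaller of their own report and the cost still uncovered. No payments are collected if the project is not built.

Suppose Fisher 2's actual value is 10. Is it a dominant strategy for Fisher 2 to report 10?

No

Consider the case where Fisher 1 reports 10, Fisher 3 reports 10 and Fisher 4 reports 10.
Truthful report 10: project built, pays 10, utility 10 - 10 = 0.
Report 9 instead: project built, pays 9, utility 10 - 9 = 1.
Since 1 > 0, reporting 9 is strictly better here, so truthful reporting is not dominant.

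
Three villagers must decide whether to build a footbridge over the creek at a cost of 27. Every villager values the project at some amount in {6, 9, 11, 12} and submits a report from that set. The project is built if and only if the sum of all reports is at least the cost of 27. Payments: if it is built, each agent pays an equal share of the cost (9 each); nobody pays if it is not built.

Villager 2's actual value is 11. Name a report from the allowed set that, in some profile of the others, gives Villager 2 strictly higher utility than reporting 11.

12

Suppose Villager 1 reports 6 and Villager 3 reports 9.
Report 11: project not built, utility 0.
Report 12: project built, pays 9, utility 11 - 9 = 2.
So reporting 12 beats truth here (2 > 0).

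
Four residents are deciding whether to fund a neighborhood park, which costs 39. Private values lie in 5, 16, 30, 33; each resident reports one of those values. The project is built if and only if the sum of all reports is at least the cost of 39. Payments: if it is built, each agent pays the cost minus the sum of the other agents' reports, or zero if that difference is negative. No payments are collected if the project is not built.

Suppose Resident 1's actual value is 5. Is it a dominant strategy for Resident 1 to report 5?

Check each profile of the others' reports and compare truth against every alternative report.
Others report (5, 5, 16): truth gives 0, best alternative gives -8.
Others report (5, 16, 5): truth gives 0, best alternative gives -8.
Others report (16, 5, 5): truth gives 0, best alternative gives -8.
Others report (5, 5, 30): truth gives 5, best alternative gives 5.
Others report (5, 5, 33): truth gives 5, best alternative gives 5.
Others report (5, 16, 30): truth gives 5, best alternative gives 5.
(Remaining 58 profiles checked similarly; truth is weakly best in each.)
In every case the truthful report is at least as good as any alternative, so it is a dominant strategy.

Yes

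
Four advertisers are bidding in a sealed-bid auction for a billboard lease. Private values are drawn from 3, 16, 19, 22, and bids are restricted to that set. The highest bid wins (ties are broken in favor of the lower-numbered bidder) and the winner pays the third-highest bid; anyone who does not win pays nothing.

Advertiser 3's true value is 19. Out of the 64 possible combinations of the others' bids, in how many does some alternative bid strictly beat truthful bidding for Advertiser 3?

Others bid (3, 3, 22): truth gives 0; bid 22 gives 16 > 0. Violating.
Others bid (3, 16, 22): truth gives 0; bid 22 gives 3 > 0. Violating.
Others bid (3, 19, 3): truth gives 0; bid 22 gives 16 > 0. Violating.
Others bid (3, 19, 16): truth gives 0; bid 22 gives 3 > 0. Violating.
Others bid (3, 3, 3): truth gives 16; no alternative beats it.
Others bid (3, 3, 16): truth gives 16; no alternative beats it.
(Checking all 64 profiles: 12 have a profitable deviation, 52 do not.)

12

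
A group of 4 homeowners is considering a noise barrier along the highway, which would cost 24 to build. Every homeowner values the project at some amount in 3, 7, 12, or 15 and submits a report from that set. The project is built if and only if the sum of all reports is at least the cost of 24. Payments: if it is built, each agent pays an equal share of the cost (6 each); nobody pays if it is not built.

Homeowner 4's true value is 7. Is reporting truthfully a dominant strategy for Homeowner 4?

No

Consider the case where Homeowner 1 reports 3, Homeowner 2 reports 3 and Homeowner 3 reports 3.
Truthful report 7: project not built, utility 0.
Report 15 instead: project built, pays 6, utility 7 - 6 = 1.
Since 1 > 0, reporting 15 is strictly better here, so truthful reporting is not dominant.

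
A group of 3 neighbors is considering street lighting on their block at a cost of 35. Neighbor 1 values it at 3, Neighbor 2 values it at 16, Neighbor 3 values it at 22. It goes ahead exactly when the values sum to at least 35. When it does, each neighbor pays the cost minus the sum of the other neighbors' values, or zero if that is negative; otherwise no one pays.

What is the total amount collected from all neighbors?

26

Total value 41 ≥ cost 35, so it is built.
Neighbor 1: others sum to 38; max(0, 35 - 38) = 0.
Neighbor 2: others sum to 25; max(0, 35 - 25) = 10.
Neighbor 3: others sum to 19; max(0, 35 - 19) = 16.
Total collected = 0 + 10 + 16 = 26.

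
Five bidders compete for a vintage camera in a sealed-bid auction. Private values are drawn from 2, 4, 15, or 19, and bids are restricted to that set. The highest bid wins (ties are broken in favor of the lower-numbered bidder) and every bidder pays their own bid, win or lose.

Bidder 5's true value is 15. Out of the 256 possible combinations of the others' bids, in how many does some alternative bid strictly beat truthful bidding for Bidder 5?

Others bid (2, 2, 2, 2): truth gives 0; bid 4 gives 11 > 0. Violating.
Others bid (2, 2, 2, 15): truth gives -15; bid 2 gives -2 > -15. Violating.
Others bid (2, 2, 2, 19): truth gives -15; bid 2 gives -2 > -15. Violating.
Others bid (2, 2, 4, 15): truth gives -15; bid 2 gives -2 > -15. Violating.
Others bid (2, 2, 2, 4): truth gives 0; no alternative beats it.
Others bid (2, 2, 4, 2): truth gives 0; no alternative beats it.
(Checking all 256 profiles: 241 have a profitable deviation, 15 do not.)

241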